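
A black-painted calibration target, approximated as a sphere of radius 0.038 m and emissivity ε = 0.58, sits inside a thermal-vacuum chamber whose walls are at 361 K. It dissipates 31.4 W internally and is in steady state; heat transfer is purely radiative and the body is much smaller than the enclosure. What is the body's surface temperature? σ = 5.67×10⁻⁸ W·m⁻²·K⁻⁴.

T ≈ 514 K

For a small grey body in a large enclosure, net radiated power = εσA(T⁴ − T_w⁴).
Steady state: P = εσA(T⁴ − T_w⁴) with A = 4πr² = 0.01815 m².
T⁴ = P/(εσA) + T_w⁴ = 31.4/(0.58·5.67×10⁻⁸·0.01815) + (361)⁴
    = 5.262×10¹⁰ + 1.698×10¹⁰ = 6.960×10¹⁰ K⁴.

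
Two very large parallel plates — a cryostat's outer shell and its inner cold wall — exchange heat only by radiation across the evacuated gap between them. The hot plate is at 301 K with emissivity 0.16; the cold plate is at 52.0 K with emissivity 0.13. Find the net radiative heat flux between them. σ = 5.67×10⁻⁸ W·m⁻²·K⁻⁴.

q ≈ 35.9 W/m²

For two infinite grey parallel plates, q = σ(T₁⁴ − T₂⁴)/(1/ε₁ + 1/ε₂ − 1).
T₁⁴ − T₂⁴ = 8.209×10⁹ − 7.312×10⁶ = 8.201×10⁹ K⁴.
1/ε₁ + 1/ε₂ − 1 = 6.250 + 7.692 − 1 = 12.94.
q = 5.67×10⁻⁸ × 8.201×10⁹ / 12.94.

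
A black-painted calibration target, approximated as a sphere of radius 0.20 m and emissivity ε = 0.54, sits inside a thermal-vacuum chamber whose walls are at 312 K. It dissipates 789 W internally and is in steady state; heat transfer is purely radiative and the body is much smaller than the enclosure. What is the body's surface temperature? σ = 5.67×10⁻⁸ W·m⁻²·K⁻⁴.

T ≈ 496 K

For a small grey body in a large enclosure, net radiated power = εσA(T⁴ − T_w⁴).
Steady state: P = εσA(T⁴ − T_w⁴) with A = 4πr² = 0.5027 m².
T⁴ = P/(εσA) + T_w⁴ = 789/(0.54·5.67×10⁻⁸·0.5027) + (312)⁴
    = 5.127×10¹⁰ + 9.476×10⁹ = 6.074×10¹⁰ K⁴.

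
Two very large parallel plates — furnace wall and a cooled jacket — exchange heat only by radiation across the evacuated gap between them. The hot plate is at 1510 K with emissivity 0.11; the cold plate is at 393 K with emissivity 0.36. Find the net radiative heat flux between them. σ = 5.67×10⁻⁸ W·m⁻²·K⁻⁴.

For two infinite grey parallel plates, q = σ(T₁⁴ − T₂⁴)/(1/ε₁ + 1/ε₂ − 1).
T₁⁴ − T₂⁴ = 5.199×10¹² − 2.385×10¹⁰ = 5.175×10¹² K⁴.
1/ε₁ + 1/ε₂ − 1 = 9.091 + 2.778 − 1 = 10.87.
q = 5.67×10⁻⁸ × 5.175×10¹² / 10.87.

q ≈ 27000 W/m²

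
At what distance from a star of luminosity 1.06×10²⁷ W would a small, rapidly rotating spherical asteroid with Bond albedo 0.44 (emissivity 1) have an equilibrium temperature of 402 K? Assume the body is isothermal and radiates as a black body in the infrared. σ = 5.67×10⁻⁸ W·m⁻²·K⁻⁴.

For an isothermal black-emitting sphere, (1−a)S·πr² = σ·4πr²·T⁴ ⇒ S = 4σT⁴/(1−a).
S = 4·5.67×10⁻⁸·(402)⁴/0.560 = 10580 W/m².
Flux falls as S = L/(4πd²), so d = √(L/(4πS)) = √(1.06×10²⁷/(4π·10580)).

d ≈ 8.93×10¹⁰ m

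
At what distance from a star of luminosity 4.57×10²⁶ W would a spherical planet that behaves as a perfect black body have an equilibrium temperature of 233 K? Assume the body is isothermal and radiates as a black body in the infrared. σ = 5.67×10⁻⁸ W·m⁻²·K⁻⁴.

For an isothermal black-emitting sphere, (1−a)S·πr² = σ·4πr²·T⁴ ⇒ S = 4σT⁴/(1−a).
S = 4·5.67×10⁻⁸·(233)⁴/1.00 = 668.4 W/m².
Flux falls as S = L/(4πd²), so d = √(L/(4πS)) = √(4.57×10²⁶/(4π·668.4)).

d ≈ 2.33×10¹¹ m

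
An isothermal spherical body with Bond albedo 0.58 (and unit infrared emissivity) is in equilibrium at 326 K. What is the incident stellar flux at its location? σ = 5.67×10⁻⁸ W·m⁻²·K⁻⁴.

(1−a)S·πr² = σ·4πr²·T⁴ ⇒ S = 4σT⁴/(1−a).
S = 4·5.67×10⁻⁸·1.129×10¹⁰/0.420.

S ≈ 6100 W/m²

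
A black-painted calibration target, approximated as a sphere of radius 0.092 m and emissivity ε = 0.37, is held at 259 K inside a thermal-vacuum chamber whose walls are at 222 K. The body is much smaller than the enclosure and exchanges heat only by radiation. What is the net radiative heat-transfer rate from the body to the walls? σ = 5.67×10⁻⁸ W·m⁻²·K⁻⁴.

P_net ≈ 4.62 W

For a small grey body in a large enclosure: P_net = εσA(T_body⁴ − T_wall⁴).
A = 4πr² = 0.1064 m²; T_body⁴ − T_wall⁴ = 4.500×10⁹ − 2.429×10⁹ = 2.071×10⁹ K⁴.
|P_net| = 0.37·5.67×10⁻⁸·0.1064·2.071×10⁹.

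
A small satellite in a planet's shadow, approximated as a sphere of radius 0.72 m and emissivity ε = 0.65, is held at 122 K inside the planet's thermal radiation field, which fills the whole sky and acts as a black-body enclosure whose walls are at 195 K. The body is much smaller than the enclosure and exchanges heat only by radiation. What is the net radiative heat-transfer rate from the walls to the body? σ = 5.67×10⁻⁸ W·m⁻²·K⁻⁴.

For a small grey body in a large enclosure: P_net = εσA(T_body⁴ − T_wall⁴).
A = 4πr² = 6.514 m²; T_body⁴ − T_wall⁴ = 2.215×10⁸ − 1.446×10⁹ = -1.224×10⁹ K⁴.
|P_net| = 0.65·5.67×10⁻⁸·6.514·1.224×10⁹.

P_net ≈ 294 W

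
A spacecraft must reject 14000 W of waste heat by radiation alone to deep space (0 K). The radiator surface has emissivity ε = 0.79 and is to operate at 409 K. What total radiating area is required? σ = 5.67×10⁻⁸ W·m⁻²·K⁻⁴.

P = εσA T⁴ ⇒ A = P/(εσT⁴).
T⁴ = 2.798×10¹⁰ K⁴.
A = 14000/(0.79 × 5.67×10⁻⁸ × 2.798×10¹⁰).

A ≈ 11.2 m²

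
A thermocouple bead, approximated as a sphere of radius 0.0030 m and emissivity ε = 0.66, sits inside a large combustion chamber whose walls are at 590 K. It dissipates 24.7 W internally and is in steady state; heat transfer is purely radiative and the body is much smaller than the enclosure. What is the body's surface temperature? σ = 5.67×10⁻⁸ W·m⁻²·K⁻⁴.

For a small grey body in a large enclosure, net radiated power = εσA(T⁴ − T_w⁴).
Steady state: P = εσA(T⁴ − T_w⁴) with A = 4πr² = 1.131×10⁻⁴ m².
T⁴ = P/(εσA) + T_w⁴ = 24.7/(0.66·5.67×10⁻⁸·1.131×10⁻⁴) + (590)⁴
    = 5.836×10¹² + 1.212×10¹¹ = 5.957×10¹² K⁴.

T ≈ 1560 K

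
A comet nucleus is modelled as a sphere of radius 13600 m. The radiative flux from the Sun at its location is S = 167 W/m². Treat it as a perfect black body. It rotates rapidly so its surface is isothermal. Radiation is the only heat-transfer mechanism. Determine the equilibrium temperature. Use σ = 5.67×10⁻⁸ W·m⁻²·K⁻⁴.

T ≈ 165 K

At equilibrium, absorbed power = emitted power.
Absorbing cross-section = πr² = 5.811×10⁸ m²; emitting surface = 4πr² = 2.324×10⁹ m² (ratio 4).
S·A_cross = εσ·A_surf·T⁴  ⇒  T⁴ = S/(4σ).
T⁴ = 1.00·167/(4·5.67×10⁻⁸) = 7.363×10⁸ K⁴.
T = (7.363×10⁸)^(1/4).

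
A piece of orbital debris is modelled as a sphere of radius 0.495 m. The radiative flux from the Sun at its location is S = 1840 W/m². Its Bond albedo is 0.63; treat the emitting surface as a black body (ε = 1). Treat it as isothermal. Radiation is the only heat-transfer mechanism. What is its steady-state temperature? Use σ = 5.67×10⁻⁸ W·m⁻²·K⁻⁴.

T ≈ 234 K

At equilibrium, absorbed power = emitted power.
Absorbing cross-section = πr² = 0.7698 m²; emitting surface = 4πr² = 3.079 m² (ratio 4).
(1−a)S·A_cross = εσ·A_surf·T⁴  ⇒  T⁴ = (1−a)S/(4σ).
T⁴ = 0.370·1840/(4·5.67×10⁻⁸) = 3.002×10⁹ K⁴.
T = (3.002×10⁹)^(1/4).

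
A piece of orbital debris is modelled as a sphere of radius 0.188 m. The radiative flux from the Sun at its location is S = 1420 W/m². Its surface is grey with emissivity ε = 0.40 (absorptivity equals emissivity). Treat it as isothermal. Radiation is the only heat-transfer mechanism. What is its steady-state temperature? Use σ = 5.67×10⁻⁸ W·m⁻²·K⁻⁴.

T ≈ 281 K

At equilibrium, absorbed power = emitted power.
Absorbing cross-section = πr² = 0.1110 m²; emitting surface = 4πr² = 0.4441 m² (ratio 4).
εS·A_cross = εσ·A_surf·T⁴  ⇒  T⁴ = S/(4σ)   (ε cancels).
T⁴ = 1420/(4·5.67×10⁻⁸) = 6.261×10⁹ K⁴.
T = (6.261×10⁹)^(1/4).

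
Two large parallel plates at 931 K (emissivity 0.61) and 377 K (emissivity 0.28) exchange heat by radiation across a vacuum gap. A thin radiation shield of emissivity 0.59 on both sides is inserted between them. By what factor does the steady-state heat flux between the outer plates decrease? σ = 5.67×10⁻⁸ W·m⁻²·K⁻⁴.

Without shield: q₀ = σΔ(T⁴)/(1/ε₁+1/ε₂−1) with denominator 4.211.
With shield the two gaps are in series; the resistances add: (1/ε₁+1/ε_s−1)+(1/ε_s+1/ε₂−1) = 2.334+4.266 = 6.601.
Heat-flux ratio q₀/q = 6.601/4.211.

factor ≈ 1.57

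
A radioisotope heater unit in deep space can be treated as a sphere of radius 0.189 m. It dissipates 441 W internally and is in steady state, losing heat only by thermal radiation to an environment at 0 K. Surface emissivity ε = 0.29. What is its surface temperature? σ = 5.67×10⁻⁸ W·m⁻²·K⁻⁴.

T ≈ 494 K

Steady state: internal power = radiated power, P = εσA T⁴.
Radiating area A = 4πr² = 0.4489 m².
T⁴ = P/(εσA) = 441/(0.29·5.67×10⁻⁸·0.4489) = 5.975×10¹⁰ K⁴.
T = (5.975×10¹⁰)^(1/4).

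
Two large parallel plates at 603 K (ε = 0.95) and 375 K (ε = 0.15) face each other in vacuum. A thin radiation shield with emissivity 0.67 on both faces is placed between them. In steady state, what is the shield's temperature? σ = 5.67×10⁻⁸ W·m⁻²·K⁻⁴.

T_s ≈ 579 K

In steady state the net flux on the hot side equals that on the cold side.
σ(T₁⁴−T_s⁴)/D₁ = σ(T_s⁴−T₂⁴)/D₂, with D₁ = 1/ε₁+1/ε_s−1 = 1.545, D₂ = 1/ε_s+1/ε₂−1 = 7.159.
Solve for T_s⁴: T_s⁴ = (D₂·T₁⁴ + D₁·T₂⁴)/(D₁+D₂) = 1.123×10¹¹ K⁴.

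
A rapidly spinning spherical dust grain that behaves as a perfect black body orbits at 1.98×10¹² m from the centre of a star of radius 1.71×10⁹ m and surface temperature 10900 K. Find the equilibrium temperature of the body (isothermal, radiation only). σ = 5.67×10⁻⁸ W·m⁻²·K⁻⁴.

T ≈ 227 K

The star's surface emits σT_*⁴; at distance d the flux is S = σT_*⁴(R_*/d)².
S = 5.67×10⁻⁸·(10900)⁴·(1.71×10⁹/1.98×10¹²)² = 597.0 W/m².
For an isothermal sphere T⁴ = (1−a)S/(4σ) = 2.632×10⁹ K⁴.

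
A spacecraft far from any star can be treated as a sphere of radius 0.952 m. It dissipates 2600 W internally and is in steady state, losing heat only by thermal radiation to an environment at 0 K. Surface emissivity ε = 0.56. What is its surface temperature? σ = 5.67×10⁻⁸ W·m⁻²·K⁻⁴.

T ≈ 291 K

Steady state: internal power = radiated power, P = εσA T⁴.
Radiating area A = 4πr² = 11.39 m².
T⁴ = P/(εσA) = 2600/(0.56·5.67×10⁻⁸·11.39) = 7.190×10⁹ K⁴.
T = (7.190×10⁹)^(1/4).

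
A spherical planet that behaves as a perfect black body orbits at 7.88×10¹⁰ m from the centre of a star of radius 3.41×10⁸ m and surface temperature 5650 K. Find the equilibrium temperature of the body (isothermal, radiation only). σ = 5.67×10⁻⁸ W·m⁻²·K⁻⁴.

The star's surface emits σT_*⁴; at distance d the flux is S = σT_*⁴(R_*/d)².
S = 5.67×10⁻⁸·(5650)⁴·(3.41×10⁸/7.88×10¹⁰)² = 1082 W/m².
For an isothermal sphere T⁴ = (1−a)S/(4σ) = 4.771×10⁹ K⁴.

T ≈ 263 K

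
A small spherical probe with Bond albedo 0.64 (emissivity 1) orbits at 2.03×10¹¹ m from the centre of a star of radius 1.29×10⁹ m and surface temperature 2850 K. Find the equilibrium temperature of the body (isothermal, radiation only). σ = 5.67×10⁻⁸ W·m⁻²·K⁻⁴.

The star's surface emits σT_*⁴; at distance d the flux is S = σT_*⁴(R_*/d)².
S = 5.67×10⁻⁸·(2850)⁴·(1.29×10⁹/2.03×10¹¹)² = 151.1 W/m².
For an isothermal sphere T⁴ = (1−a)S/(4σ) = 2.398×10⁸ K⁴.

T ≈ 124 K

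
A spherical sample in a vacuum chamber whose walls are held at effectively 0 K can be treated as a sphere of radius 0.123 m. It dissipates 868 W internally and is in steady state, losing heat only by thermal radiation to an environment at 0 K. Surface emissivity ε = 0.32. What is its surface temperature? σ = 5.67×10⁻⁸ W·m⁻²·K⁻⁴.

T ≈ 708 K

Steady state: internal power = radiated power, P = εσA T⁴.
Radiating area A = 4πr² = 0.1901 m².
T⁴ = P/(εσA) = 868/(0.32·5.67×10⁻⁸·0.1901) = 2.516×10¹¹ K⁴.
T = (2.516×10¹¹)^(1/4).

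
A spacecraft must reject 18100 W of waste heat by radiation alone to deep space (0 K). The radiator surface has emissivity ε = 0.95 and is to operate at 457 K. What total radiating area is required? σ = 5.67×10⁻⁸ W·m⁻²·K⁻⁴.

A ≈ 7.70 m²

P = εσA T⁴ ⇒ A = P/(εσT⁴).
T⁴ = 4.362×10¹⁰ K⁴.
A = 18100/(0.95 × 5.67×10⁻⁸ × 4.362×10¹⁰).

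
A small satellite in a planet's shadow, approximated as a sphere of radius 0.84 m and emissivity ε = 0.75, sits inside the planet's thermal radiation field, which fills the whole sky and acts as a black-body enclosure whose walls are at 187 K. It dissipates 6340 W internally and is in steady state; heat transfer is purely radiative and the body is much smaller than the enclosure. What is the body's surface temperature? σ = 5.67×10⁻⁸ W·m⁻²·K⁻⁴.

T ≈ 366 K

For a small grey body in a large enclosure, net radiated power = εσA(T⁴ − T_w⁴).
Steady state: P = εσA(T⁴ − T_w⁴) with A = 4πr² = 8.867 m².
T⁴ = P/(εσA) + T_w⁴ = 6340/(0.75·5.67×10⁻⁸·8.867) + (187)⁴
    = 1.681×10¹⁰ + 1.223×10⁹ = 1.804×10¹⁰ K⁴.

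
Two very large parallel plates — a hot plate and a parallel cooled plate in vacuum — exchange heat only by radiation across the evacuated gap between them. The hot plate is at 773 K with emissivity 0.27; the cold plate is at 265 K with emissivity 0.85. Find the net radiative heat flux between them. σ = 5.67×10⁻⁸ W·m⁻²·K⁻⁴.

For two infinite grey parallel plates, q = σ(T₁⁴ − T₂⁴)/(1/ε₁ + 1/ε₂ − 1).
T₁⁴ − T₂⁴ = 3.570×10¹¹ − 4.932×10⁹ = 3.521×10¹¹ K⁴.
1/ε₁ + 1/ε₂ − 1 = 3.704 + 1.176 − 1 = 3.880.
q = 5.67×10⁻⁸ × 3.521×10¹¹ / 3.880.

q ≈ 5150 W/m²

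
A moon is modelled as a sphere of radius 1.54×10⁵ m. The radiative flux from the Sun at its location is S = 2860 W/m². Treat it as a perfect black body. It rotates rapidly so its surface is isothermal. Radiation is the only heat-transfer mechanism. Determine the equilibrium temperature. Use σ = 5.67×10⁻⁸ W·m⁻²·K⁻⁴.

T ≈ 335 K

At equilibrium, absorbed power = emitted power.
Absorbing cross-section = πr² = 7.451×10¹⁰ m²; emitting surface = 4πr² = 2.980×10¹¹ m² (ratio 4).
S·A_cross = εσ·A_surf·T⁴  ⇒  T⁴ = S/(4σ).
T⁴ = 1.00·2860/(4·5.67×10⁻⁸) = 1.261×10¹⁰ K⁴.
T = (1.261×10¹⁰)^(1/4).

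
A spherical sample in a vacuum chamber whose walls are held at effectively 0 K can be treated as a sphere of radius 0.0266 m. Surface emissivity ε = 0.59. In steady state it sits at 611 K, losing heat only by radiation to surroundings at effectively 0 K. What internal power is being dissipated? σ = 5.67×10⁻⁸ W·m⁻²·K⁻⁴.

Steady state: P = εσA T⁴.
A = 4πr² = 0.008891 m²; T⁴ = (611)⁴ = 1.394×10¹¹ K⁴.
P = 0.59 × 5.67×10⁻⁸ × 0.008891 × 1.394×10¹¹.

P ≈ 41.5 W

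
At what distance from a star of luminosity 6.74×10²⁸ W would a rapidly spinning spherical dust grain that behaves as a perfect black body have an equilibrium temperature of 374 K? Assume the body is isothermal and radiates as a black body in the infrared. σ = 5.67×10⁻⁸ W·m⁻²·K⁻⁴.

d ≈ 1.10×10¹² m

For an isothermal black-emitting sphere, (1−a)S·πr² = σ·4πr²·T⁴ ⇒ S = 4σT⁴/(1−a).
S = 4·5.67×10⁻⁸·(374)⁴/1.00 = 4437 W/m².
Flux falls as S = L/(4πd²), so d = √(L/(4πS)) = √(6.74×10²⁸/(4π·4437)).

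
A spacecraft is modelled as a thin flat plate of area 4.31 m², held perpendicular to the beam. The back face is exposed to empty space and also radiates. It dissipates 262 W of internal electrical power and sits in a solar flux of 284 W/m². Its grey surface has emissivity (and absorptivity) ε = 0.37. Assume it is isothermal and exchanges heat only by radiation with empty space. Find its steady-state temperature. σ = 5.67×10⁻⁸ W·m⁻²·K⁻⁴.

T ≈ 251 K

At steady state, absorbed solar power + internal power = radiated power.
Absorbed: α·S·A_cross = 0.37·284·4.310 = 452.9 W (cross-section A).
Total input = 452.9 + 262 = 714.9 W.
Radiated: εσ·A_surf·T⁴ with A_surf = 2A = 8.620 m².
T⁴ = 714.9/(0.37·5.67×10⁻⁸·8.620) = 3.953×10⁹ K⁴.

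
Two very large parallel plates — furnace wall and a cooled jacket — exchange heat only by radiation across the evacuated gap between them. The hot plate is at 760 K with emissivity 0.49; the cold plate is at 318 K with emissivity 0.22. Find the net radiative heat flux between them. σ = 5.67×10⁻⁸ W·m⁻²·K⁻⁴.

q ≈ 3280 W/m²

For two infinite grey parallel plates, q = σ(T₁⁴ − T₂⁴)/(1/ε₁ + 1/ε₂ − 1).
T₁⁴ − T₂⁴ = 3.336×10¹¹ − 1.023×10¹⁰ = 3.234×10¹¹ K⁴.
1/ε₁ + 1/ε₂ − 1 = 2.041 + 4.545 − 1 = 5.586.
q = 5.67×10⁻⁸ × 3.234×10¹¹ / 5.586.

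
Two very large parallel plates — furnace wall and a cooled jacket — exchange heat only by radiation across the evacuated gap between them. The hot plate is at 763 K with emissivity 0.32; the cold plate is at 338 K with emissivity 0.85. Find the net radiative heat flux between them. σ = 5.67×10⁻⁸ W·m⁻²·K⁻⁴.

For two infinite grey parallel plates, q = σ(T₁⁴ − T₂⁴)/(1/ε₁ + 1/ε₂ − 1).
T₁⁴ − T₂⁴ = 3.389×10¹¹ − 1.305×10¹⁰ = 3.259×10¹¹ K⁴.
1/ε₁ + 1/ε₂ − 1 = 3.125 + 1.176 − 1 = 3.301.
q = 5.67×10⁻⁸ × 3.259×10¹¹ / 3.301.

q ≈ 5600 W/m²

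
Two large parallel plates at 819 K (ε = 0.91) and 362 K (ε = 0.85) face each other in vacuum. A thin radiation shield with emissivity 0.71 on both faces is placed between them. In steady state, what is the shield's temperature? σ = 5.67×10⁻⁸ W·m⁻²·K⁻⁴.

T_s ≈ 699 K

In steady state the net flux on the hot side equals that on the cold side.
σ(T₁⁴−T_s⁴)/D₁ = σ(T_s⁴−T₂⁴)/D₂, with D₁ = 1/ε₁+1/ε_s−1 = 1.507, D₂ = 1/ε_s+1/ε₂−1 = 1.585.
Solve for T_s⁴: T_s⁴ = (D₂·T₁⁴ + D₁·T₂⁴)/(D₁+D₂) = 2.390×10¹¹ K⁴.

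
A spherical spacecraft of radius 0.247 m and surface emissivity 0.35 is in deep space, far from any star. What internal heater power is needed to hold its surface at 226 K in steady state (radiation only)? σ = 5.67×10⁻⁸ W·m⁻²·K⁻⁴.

P = εσ·4πr²·T⁴.
4πr² = 0.7667 m²; T⁴ = 2.609×10⁹ K⁴.
P = 0.35·5.67×10⁻⁸·0.7667·2.609×10⁹.

P ≈ 39.7 W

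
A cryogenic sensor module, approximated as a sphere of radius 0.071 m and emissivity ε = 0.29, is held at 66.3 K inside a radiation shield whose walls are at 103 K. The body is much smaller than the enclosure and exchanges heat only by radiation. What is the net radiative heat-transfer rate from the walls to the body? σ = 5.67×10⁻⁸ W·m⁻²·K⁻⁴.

For a small grey body in a large enclosure: P_net = εσA(T_body⁴ − T_wall⁴).
A = 4πr² = 0.06335 m²; T_body⁴ − T_wall⁴ = 1.932×10⁷ − 1.126×10⁸ = -9.323×10⁷ K⁴.
|P_net| = 0.29·5.67×10⁻⁸·0.06335·9.323×10⁷.

P_net ≈ 0.0971 W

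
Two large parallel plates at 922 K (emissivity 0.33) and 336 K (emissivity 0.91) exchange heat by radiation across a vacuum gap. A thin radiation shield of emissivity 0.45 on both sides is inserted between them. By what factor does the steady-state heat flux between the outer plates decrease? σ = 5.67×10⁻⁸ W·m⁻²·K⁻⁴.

Without shield: q₀ = σΔ(T⁴)/(1/ε₁+1/ε₂−1) with denominator 3.129.
With shield the two gaps are in series; the resistances add: (1/ε₁+1/ε_s−1)+(1/ε_s+1/ε₂−1) = 4.253+2.321 = 6.574.
Heat-flux ratio q₀/q = 6.574/3.129.

factor ≈ 2.10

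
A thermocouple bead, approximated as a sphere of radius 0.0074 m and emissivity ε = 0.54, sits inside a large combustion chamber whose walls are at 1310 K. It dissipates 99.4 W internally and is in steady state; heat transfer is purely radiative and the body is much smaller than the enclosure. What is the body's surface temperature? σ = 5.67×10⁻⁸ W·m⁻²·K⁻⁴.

For a small grey body in a large enclosure, net radiated power = εσA(T⁴ − T_w⁴).
Steady state: P = εσA(T⁴ − T_w⁴) with A = 4πr² = 6.881×10⁻⁴ m².
T⁴ = P/(εσA) + T_w⁴ = 99.4/(0.54·5.67×10⁻⁸·6.881×10⁻⁴) + (1310)⁴
    = 4.718×10¹² + 2.945×10¹² = 7.663×10¹² K⁴.

T ≈ 1660 K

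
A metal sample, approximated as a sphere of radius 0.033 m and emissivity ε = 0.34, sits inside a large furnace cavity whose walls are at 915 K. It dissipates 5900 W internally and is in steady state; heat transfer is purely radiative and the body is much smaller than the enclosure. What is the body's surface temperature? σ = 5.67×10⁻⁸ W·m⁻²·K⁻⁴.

For a small grey body in a large enclosure, net radiated power = εσA(T⁴ − T_w⁴).
Steady state: P = εσA(T⁴ − T_w⁴) with A = 4πr² = 0.01368 m².
T⁴ = P/(εσA) + T_w⁴ = 5900/(0.34·5.67×10⁻⁸·0.01368) + (915)⁴
    = 2.236×10¹³ + 7.009×10¹¹ = 2.307×10¹³ K⁴.

T ≈ 2190 K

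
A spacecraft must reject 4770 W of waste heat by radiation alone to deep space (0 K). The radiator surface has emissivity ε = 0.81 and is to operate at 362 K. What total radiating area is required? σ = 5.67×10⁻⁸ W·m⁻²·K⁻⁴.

P = εσA T⁴ ⇒ A = P/(εσT⁴).
T⁴ = 1.717×10¹⁰ K⁴.
A = 4770/(0.81 × 5.67×10⁻⁸ × 1.717×10¹⁰).

A ≈ 6.05 m²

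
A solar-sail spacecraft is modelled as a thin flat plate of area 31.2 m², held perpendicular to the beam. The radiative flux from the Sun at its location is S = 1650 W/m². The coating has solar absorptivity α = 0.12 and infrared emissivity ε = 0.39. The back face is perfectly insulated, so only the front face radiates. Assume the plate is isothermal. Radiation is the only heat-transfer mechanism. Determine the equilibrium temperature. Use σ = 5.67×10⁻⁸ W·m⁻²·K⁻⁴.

At equilibrium, absorbed power = emitted power.
Absorbing cross-section = A = 31.20 m²; emitting surface = A = 31.20 m² (ratio 1).
αS·A_cross = εσ·A_surf·T⁴  ⇒  T⁴ = αS/(ε·1σ).
T⁴ = 0.120·1650/(0.39·1·5.67×10⁻⁸) = 8.954×10⁹ K⁴.
T = (8.954×10⁹)^(1/4).

T ≈ 308 K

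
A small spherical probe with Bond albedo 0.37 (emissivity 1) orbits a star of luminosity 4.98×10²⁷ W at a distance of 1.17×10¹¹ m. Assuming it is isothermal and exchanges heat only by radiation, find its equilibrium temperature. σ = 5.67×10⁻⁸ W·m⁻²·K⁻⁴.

T ≈ 533 K

First find the stellar flux at distance d: S = L/(4πd²) = 4.98×10²⁷/(4π·(1.17×10¹¹)²) = 28950 W/m².
For an isothermal sphere, absorbed (1−a)S·πr² = emitted σ·4πr²·T⁴, so T⁴ = (1−a)S/(4σ).
T⁴ = 0.630·28950/(4·5.67×10⁻⁸) = 8.042×10¹⁰ K⁴.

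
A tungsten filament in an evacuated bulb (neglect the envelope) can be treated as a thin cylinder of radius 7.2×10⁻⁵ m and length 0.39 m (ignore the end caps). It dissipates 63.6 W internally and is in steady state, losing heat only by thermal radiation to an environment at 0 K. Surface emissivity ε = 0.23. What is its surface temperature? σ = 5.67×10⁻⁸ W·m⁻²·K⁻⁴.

Steady state: internal power = radiated power, P = εσA T⁴.
Radiating area A = 2πrL = 1.764×10⁻⁴ m².
T⁴ = P/(εσA) = 63.6/(0.23·5.67×10⁻⁸·1.764×10⁻⁴) = 2.764×10¹³ K⁴.
T = (2.764×10¹³)^(1/4).

T ≈ 2290 K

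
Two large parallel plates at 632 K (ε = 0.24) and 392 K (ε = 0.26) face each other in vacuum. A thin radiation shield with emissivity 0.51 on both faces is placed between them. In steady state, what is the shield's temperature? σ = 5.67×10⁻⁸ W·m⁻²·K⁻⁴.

T_s ≈ 547 K

In steady state the net flux on the hot side equals that on the cold side.
σ(T₁⁴−T_s⁴)/D₁ = σ(T_s⁴−T₂⁴)/D₂, with D₁ = 1/ε₁+1/ε_s−1 = 5.127, D₂ = 1/ε_s+1/ε₂−1 = 4.807.
Solve for T_s⁴: T_s⁴ = (D₂·T₁⁴ + D₁·T₂⁴)/(D₁+D₂) = 8.938×10¹⁰ K⁴.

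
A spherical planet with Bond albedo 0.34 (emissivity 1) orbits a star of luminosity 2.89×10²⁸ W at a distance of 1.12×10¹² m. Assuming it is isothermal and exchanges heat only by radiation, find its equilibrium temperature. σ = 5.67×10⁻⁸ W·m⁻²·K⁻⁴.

First find the stellar flux at distance d: S = L/(4πd²) = 2.89×10²⁸/(4π·(1.12×10¹²)²) = 1833 W/m².
For an isothermal sphere, absorbed (1−a)S·πr² = emitted σ·4πr²·T⁴, so T⁴ = (1−a)S/(4σ).
T⁴ = 0.660·1833/(4·5.67×10⁻⁸) = 5.335×10⁹ K⁴.

T ≈ 270 K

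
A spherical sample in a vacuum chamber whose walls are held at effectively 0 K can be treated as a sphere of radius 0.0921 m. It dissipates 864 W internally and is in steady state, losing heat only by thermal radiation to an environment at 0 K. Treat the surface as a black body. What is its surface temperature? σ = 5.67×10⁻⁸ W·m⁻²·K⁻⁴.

Steady state: internal power = radiated power, P = εσA T⁴.
Radiating area A = 4πr² = 0.1066 m².
T⁴ = P/(εσA) = 864/(1.0·5.67×10⁻⁸·0.1066) = 1.430×10¹¹ K⁴.
T = (1.430×10¹¹)^(1/4).

T ≈ 615 K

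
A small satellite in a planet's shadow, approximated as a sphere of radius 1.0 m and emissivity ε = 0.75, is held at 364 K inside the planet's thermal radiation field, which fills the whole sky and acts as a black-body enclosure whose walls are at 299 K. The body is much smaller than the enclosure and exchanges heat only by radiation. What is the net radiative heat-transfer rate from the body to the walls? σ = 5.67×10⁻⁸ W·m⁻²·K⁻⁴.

P_net ≈ 5110 W

For a small grey body in a large enclosure: P_net = εσA(T_body⁴ − T_wall⁴).
A = 4πr² = 12.57 m²; T_body⁴ − T_wall⁴ = 1.756×10¹⁰ − 7.993×10⁹ = 9.563×10⁹ K⁴.
|P_net| = 0.75·5.67×10⁻⁸·12.57·9.563×10⁹.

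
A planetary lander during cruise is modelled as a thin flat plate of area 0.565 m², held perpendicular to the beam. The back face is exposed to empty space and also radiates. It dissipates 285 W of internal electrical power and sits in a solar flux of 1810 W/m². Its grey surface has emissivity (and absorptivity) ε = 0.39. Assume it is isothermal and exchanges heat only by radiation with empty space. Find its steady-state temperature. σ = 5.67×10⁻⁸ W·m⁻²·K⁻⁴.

T ≈ 407 K

At steady state, absorbed solar power + internal power = radiated power.
Absorbed: α·S·A_cross = 0.39·1810·0.5650 = 398.8 W (cross-section A).
Total input = 398.8 + 285 = 683.8 W.
Radiated: εσ·A_surf·T⁴ with A_surf = 2A = 1.130 m².
T⁴ = 683.8/(0.39·5.67×10⁻⁸·1.130) = 2.737×10¹⁰ K⁴.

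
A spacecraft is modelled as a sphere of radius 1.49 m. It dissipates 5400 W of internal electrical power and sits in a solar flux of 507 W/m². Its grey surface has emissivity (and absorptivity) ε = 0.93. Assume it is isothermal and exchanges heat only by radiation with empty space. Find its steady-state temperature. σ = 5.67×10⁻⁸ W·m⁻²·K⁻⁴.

T ≈ 277 K

At steady state, absorbed solar power + internal power = radiated power.
Absorbed: α·S·A_cross = 0.93·507·6.975 = 3289 W (cross-section πr²).
Total input = 3289 + 5400 = 8689 W.
Radiated: εσ·A_surf·T⁴ with A_surf = 4πr² = 27.90 m².
T⁴ = 8689/(0.93·5.67×10⁻⁸·27.90) = 5.906×10⁹ K⁴.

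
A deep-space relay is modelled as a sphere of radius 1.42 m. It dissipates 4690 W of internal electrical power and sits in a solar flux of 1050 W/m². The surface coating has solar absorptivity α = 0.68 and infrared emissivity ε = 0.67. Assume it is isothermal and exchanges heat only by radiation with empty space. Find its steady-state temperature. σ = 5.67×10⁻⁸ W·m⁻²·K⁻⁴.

At steady state, absorbed solar power + internal power = radiated power.
Absorbed: α·S·A_cross = 0.68·1050·6.335 = 4523 W (cross-section πr²).
Total input = 4523 + 4690 = 9213 W.
Radiated: εσ·A_surf·T⁴ with A_surf = 4πr² = 25.34 m².
T⁴ = 9213/(0.67·5.67×10⁻⁸·25.34) = 9.571×10⁹ K⁴.

T ≈ 313 K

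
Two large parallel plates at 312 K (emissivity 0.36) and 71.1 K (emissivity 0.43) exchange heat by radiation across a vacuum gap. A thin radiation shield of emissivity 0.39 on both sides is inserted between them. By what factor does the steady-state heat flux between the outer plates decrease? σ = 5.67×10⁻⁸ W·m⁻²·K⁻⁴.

Without shield: q₀ = σΔ(T⁴)/(1/ε₁+1/ε₂−1) with denominator 4.103.
With shield the two gaps are in series; the resistances add: (1/ε₁+1/ε_s−1)+(1/ε_s+1/ε₂−1) = 4.342+3.890 = 8.232.
Heat-flux ratio q₀/q = 8.232/4.103.

factor ≈ 2.01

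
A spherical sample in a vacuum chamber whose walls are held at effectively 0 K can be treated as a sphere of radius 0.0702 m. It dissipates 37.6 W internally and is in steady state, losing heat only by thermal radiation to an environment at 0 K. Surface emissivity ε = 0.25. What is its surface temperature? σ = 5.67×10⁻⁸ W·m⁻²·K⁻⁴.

T ≈ 455 K

Steady state: internal power = radiated power, P = εσA T⁴.
Radiating area A = 4πr² = 0.06193 m².
T⁴ = P/(εσA) = 37.6/(0.25·5.67×10⁻⁸·0.06193) = 4.283×10¹⁰ K⁴.
T = (4.283×10¹⁰)^(1/4).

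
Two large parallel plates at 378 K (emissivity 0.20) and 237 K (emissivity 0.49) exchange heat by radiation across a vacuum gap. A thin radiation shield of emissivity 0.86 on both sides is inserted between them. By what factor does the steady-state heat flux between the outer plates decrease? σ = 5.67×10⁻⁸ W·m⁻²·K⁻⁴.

Without shield: q₀ = σΔ(T⁴)/(1/ε₁+1/ε₂−1) with denominator 6.041.
With shield the two gaps are in series; the resistances add: (1/ε₁+1/ε_s−1)+(1/ε_s+1/ε₂−1) = 5.163+2.204 = 7.366.
Heat-flux ratio q₀/q = 7.366/6.041.

factor ≈ 1.22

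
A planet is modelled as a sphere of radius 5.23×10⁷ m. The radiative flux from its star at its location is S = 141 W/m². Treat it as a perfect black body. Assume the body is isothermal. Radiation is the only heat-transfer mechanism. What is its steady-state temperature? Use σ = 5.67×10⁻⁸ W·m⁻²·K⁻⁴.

T ≈ 158 K

At equilibrium, absorbed power = emitted power.
Absorbing cross-section = πr² = 8.593×10¹⁵ m²; emitting surface = 4πr² = 3.437×10¹⁶ m² (ratio 4).
S·A_cross = εσ·A_surf·T⁴  ⇒  T⁴ = S/(4σ).
T⁴ = 1.00·141/(4·5.67×10⁻⁸) = 6.217×10⁸ K⁴.
T = (6.217×10⁸)^(1/4).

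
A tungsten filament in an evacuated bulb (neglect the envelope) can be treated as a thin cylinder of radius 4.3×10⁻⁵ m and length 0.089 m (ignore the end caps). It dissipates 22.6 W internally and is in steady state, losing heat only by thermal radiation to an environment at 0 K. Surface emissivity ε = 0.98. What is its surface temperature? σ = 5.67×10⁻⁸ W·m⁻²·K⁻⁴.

T ≈ 2030 K

Steady state: internal power = radiated power, P = εσA T⁴.
Radiating area A = 2πrL = 2.405×10⁻⁵ m².
T⁴ = P/(εσA) = 22.6/(0.98·5.67×10⁻⁸·2.405×10⁻⁵) = 1.691×10¹³ K⁴.
T = (1.691×10¹³)^(1/4).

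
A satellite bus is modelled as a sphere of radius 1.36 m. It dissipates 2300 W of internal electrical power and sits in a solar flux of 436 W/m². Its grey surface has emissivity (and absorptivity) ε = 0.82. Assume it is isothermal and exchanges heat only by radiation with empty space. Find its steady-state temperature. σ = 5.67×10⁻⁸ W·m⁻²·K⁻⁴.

T ≈ 252 K

At steady state, absorbed solar power + internal power = radiated power.
Absorbed: α·S·A_cross = 0.82·436·5.811 = 2077 W (cross-section πr²).
Total input = 2077 + 2300 = 4377 W.
Radiated: εσ·A_surf·T⁴ with A_surf = 4πr² = 23.24 m².
T⁴ = 4377/(0.82·5.67×10⁻⁸·23.24) = 4.051×10⁹ K⁴.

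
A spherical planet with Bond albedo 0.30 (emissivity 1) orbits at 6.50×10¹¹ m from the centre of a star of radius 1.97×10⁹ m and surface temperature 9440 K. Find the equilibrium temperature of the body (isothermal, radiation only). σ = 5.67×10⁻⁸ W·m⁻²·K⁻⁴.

T ≈ 336 K

The star's surface emits σT_*⁴; at distance d the flux is S = σT_*⁴(R_*/d)².
S = 5.67×10⁻⁸·(9440)⁴·(1.97×10⁹/6.50×10¹¹)² = 4136 W/m².
For an isothermal sphere T⁴ = (1−a)S/(4σ) = 1.277×10¹⁰ K⁴.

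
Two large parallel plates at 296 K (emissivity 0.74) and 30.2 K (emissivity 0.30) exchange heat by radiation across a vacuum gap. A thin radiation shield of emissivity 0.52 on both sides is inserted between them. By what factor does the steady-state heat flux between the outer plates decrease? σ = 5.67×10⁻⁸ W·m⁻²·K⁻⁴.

Without shield: q₀ = σΔ(T⁴)/(1/ε₁+1/ε₂−1) with denominator 3.685.
With shield the two gaps are in series; the resistances add: (1/ε₁+1/ε_s−1)+(1/ε_s+1/ε₂−1) = 2.274+4.256 = 6.531.
Heat-flux ratio q₀/q = 6.531/3.685.

factor ≈ 1.77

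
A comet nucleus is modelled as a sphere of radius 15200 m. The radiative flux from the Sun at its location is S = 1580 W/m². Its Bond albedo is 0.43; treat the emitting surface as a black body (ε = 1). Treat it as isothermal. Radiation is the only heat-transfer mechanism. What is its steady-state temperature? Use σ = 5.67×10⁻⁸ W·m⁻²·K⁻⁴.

T ≈ 251 K

At equilibrium, absorbed power = emitted power.
Absorbing cross-section = πr² = 7.258×10⁸ m²; emitting surface = 4πr² = 2.903×10⁹ m² (ratio 4).
(1−a)S·A_cross = εσ·A_surf·T⁴  ⇒  T⁴ = (1−a)S/(4σ).
T⁴ = 0.570·1580/(4·5.67×10⁻⁸) = 3.971×10⁹ K⁴.
T = (3.971×10⁹)^(1/4).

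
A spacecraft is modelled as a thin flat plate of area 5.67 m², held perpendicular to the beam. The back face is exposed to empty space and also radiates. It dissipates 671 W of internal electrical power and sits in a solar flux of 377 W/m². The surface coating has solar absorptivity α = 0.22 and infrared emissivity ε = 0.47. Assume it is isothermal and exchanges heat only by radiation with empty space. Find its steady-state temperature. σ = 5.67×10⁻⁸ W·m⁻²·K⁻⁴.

At steady state, absorbed solar power + internal power = radiated power.
Absorbed: α·S·A_cross = 0.22·377·5.670 = 470.3 W (cross-section A).
Total input = 470.3 + 671 = 1141 W.
Radiated: εσ·A_surf·T⁴ with A_surf = 2A = 11.34 m².
T⁴ = 1141/(0.47·5.67×10⁻⁸·11.34) = 3.777×10⁹ K⁴.

T ≈ 248 K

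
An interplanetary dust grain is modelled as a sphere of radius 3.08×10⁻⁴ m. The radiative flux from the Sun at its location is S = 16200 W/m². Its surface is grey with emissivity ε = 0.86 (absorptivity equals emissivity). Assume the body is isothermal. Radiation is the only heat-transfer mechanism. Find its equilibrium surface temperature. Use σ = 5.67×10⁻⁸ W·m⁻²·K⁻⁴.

At equilibrium, absorbed power = emitted power.
Absorbing cross-section = πr² = 2.980×10⁻⁷ m²; emitting surface = 4πr² = 1.192×10⁻⁶ m² (ratio 4).
εS·A_cross = εσ·A_surf·T⁴  ⇒  T⁴ = S/(4σ)   (ε cancels).
T⁴ = 16200/(4·5.67×10⁻⁸) = 7.143×10¹⁰ K⁴.
T = (7.143×10¹⁰)^(1/4).

T ≈ 517 K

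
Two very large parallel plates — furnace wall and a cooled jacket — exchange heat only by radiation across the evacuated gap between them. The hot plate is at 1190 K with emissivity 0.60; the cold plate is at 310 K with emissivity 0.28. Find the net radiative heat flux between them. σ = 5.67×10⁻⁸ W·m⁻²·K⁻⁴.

For two infinite grey parallel plates, q = σ(T₁⁴ − T₂⁴)/(1/ε₁ + 1/ε₂ − 1).
T₁⁴ − T₂⁴ = 2.005×10¹² − 9.235×10⁹ = 1.996×10¹² K⁴.
1/ε₁ + 1/ε₂ − 1 = 1.667 + 3.571 − 1 = 4.238.
q = 5.67×10⁻⁸ × 1.996×10¹² / 4.238.

q ≈ 26700 W/m²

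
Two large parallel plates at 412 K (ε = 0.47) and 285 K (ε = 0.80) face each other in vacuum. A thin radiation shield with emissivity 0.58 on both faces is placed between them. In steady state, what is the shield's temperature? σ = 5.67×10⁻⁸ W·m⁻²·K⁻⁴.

In steady state the net flux on the hot side equals that on the cold side.
σ(T₁⁴−T_s⁴)/D₁ = σ(T_s⁴−T₂⁴)/D₂, with D₁ = 1/ε₁+1/ε_s−1 = 2.852, D₂ = 1/ε_s+1/ε₂−1 = 1.974.
Solve for T_s⁴: T_s⁴ = (D₂·T₁⁴ + D₁·T₂⁴)/(D₁+D₂) = 1.569×10¹⁰ K⁴.

T_s ≈ 354 K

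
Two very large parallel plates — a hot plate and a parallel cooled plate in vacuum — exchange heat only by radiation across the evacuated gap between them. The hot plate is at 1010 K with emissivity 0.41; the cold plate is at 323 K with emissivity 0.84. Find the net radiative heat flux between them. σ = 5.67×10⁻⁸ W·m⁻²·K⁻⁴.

For two infinite grey parallel plates, q = σ(T₁⁴ − T₂⁴)/(1/ε₁ + 1/ε₂ − 1).
T₁⁴ − T₂⁴ = 1.041×10¹² − 1.088×10¹⁰ = 1.030×10¹² K⁴.
1/ε₁ + 1/ε₂ − 1 = 2.439 + 1.190 − 1 = 2.630.
q = 5.67×10⁻⁸ × 1.030×10¹² / 2.630.

q ≈ 22200 W/m²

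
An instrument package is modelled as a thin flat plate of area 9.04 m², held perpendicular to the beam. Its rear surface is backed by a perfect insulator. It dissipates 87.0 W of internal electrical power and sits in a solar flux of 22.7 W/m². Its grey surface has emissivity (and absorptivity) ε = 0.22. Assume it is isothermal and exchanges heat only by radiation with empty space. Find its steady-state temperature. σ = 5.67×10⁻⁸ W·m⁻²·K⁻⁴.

At steady state, absorbed solar power + internal power = radiated power.
Absorbed: α·S·A_cross = 0.22·22.7·9.040 = 45.15 W (cross-section A).
Total input = 45.15 + 87.0 = 132.1 W.
Radiated: εσ·A_surf·T⁴ with A_surf = A = 9.040 m².
T⁴ = 132.1/(0.22·5.67×10⁻⁸·9.040) = 1.172×10⁹ K⁴.

T ≈ 185 K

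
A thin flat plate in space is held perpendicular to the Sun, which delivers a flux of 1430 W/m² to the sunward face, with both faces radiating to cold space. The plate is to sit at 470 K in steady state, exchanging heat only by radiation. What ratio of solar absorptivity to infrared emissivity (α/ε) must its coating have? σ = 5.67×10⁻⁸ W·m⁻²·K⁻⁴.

Balance: αS·A = εσ·2A·T⁴ ⇒ α/ε = 2σT⁴/S.
α/ε = 2·5.67×10⁻⁸·(470)⁴/1430 = 2·5.67×10⁻⁸·4.880×10¹⁰/1430.

α/ε ≈ 3.87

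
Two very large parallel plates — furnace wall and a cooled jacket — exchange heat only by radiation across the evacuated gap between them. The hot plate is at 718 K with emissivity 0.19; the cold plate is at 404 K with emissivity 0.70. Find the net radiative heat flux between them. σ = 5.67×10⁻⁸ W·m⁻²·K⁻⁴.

q ≈ 2380 W/m²

For two infinite grey parallel plates, q = σ(T₁⁴ − T₂⁴)/(1/ε₁ + 1/ε₂ − 1).
T₁⁴ − T₂⁴ = 2.658×10¹¹ − 2.664×10¹⁰ = 2.391×10¹¹ K⁴.
1/ε₁ + 1/ε₂ − 1 = 5.263 + 1.429 − 1 = 5.692.
q = 5.67×10⁻⁸ × 2.391×10¹¹ / 5.692.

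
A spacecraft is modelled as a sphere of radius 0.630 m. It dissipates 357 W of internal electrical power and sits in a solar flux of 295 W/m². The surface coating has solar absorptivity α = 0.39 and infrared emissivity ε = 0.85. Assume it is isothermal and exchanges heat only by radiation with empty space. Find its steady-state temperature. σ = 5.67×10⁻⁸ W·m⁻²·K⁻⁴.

At steady state, absorbed solar power + internal power = radiated power.
Absorbed: α·S·A_cross = 0.39·295·1.247 = 143.5 W (cross-section πr²).
Total input = 143.5 + 357 = 500.5 W.
Radiated: εσ·A_surf·T⁴ with A_surf = 4πr² = 4.988 m².
T⁴ = 500.5/(0.85·5.67×10⁻⁸·4.988) = 2.082×10⁹ K⁴.

T ≈ 214 K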